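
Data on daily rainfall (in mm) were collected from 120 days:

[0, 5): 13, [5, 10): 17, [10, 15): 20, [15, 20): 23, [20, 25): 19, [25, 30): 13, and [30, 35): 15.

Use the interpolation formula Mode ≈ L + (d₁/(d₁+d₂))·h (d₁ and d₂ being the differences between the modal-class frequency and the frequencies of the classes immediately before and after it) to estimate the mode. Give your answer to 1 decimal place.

17.1

Modal class: [15, 20) (highest frequency 23).
d₁ = 23 − 20 = 3, d₂ = 23 − 19 = 4
Mode ≈ 15 + (3/(3+4)) × 5 = 15 + 2.1429 = 17.1429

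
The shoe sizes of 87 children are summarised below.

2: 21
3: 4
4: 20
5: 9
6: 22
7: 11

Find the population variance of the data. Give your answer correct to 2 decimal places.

Values: 2, 3, 4, 5, 6, 7
n = 87, Σfx = 388, mean = 4.4598
Σfx² = 1996
Σf(x − x̄)² = Σfx² − (Σfx)²/n = 1996 − 388²/87 = 265.6092
Population variance = 265.6092 / 87 = 3.0530

3.05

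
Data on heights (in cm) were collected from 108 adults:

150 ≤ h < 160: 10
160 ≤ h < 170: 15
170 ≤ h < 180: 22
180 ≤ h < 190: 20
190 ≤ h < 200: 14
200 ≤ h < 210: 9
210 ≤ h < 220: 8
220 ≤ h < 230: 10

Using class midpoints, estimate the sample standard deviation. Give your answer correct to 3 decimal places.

20.557

Midpoints: 155, 165, 175, 185, 195, 205, 215, 225
n = 108, Σfm = 20120, mean = 186.2963
Σfm² = 3793500
Σf(m − x̄)² = Σfm² − (Σfm)²/n = 3793500 − 20120²/108 = 45218.5185
Sample variance = 45218.5185 / 107 = 422.6030
Standard deviation = √422.6030 = 20.5573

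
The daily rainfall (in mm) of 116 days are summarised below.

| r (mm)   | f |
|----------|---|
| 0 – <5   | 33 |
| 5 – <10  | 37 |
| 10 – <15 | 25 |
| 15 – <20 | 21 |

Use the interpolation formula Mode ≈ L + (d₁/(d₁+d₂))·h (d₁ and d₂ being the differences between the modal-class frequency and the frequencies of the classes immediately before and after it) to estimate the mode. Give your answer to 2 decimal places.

6.25

Modal class: 5 – <10 (highest frequency 37).
d₁ = 37 − 33 = 4, d₂ = 37 − 25 = 12
Mode ≈ 5 + (4/(4+12)) × 5 = 5 + 1.2500 = 6.2500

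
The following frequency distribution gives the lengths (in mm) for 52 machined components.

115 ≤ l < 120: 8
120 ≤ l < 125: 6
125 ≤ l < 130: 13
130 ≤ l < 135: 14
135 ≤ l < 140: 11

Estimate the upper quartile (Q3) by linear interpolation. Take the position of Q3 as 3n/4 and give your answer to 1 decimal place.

Cumulative frequencies: 8, 14, 27, 41, 52
n = 52; position = 3n/4 = 39.
This falls in the class 130 ≤ l < 135: L = 130, F = 27, f = 14, h = 5.
Upper quartile ≈ 130 + ((39 − 27) / 14) × 5 = 134.2857

134.3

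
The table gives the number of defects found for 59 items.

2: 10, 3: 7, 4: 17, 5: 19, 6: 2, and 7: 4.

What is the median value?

Cumulative frequencies: 10, 17, 34, 53, 55, 59
n = 59, so the median is the value in position (n+1)/2 = 30.
Position 30 falls at value 4.

4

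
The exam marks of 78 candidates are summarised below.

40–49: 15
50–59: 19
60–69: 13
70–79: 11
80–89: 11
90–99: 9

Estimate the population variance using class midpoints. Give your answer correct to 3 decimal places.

273.652

Midpoints: 44.5, 54.5, 64.5, 74.5, 84.5, 94.5
n = 78, Σfm = 5141, mean = 65.9103
Σfm² = 360189.5
Σf(m − x̄)² = Σfm² − (Σfm)²/n = 360189.5 − 5141²/78 = 21344.8718
Population variance = 21344.8718 / 78 = 273.6522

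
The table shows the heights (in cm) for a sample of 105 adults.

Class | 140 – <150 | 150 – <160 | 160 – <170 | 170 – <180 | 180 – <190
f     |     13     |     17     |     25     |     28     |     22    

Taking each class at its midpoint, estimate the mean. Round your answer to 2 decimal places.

167.76

Midpoints: 145, 155, 165, 175, 185
Σfm = 13×145 + 17×155 + 25×165 + 28×175 + 22×185 = 17615
n = Σf = 105
Mean = 17615 / 105 = 167.7619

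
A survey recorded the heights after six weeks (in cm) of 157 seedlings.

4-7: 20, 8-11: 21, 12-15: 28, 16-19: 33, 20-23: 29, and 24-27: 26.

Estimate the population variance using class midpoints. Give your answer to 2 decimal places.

41.75

Midpoints: 5.5, 9.5, 13.5, 17.5, 21.5, 25.5
n = 157, Σfm = 2551.5, mean = 16.2516
Σfm² = 48021.25
Σf(m − x̄)² = Σfm² − (Σfm)²/n = 48021.25 − 2551.5²/157 = 6555.3121
Population variance = 6555.3121 / 157 = 41.7536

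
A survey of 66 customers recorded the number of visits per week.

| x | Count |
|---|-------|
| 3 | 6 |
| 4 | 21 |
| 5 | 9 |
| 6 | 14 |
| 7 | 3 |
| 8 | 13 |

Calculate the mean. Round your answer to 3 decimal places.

5.394

Values: 3, 4, 5, 6, 7, 8
Σfx = 6×3 + 21×4 + 9×5 + 14×6 + 3×7 + 13×8 = 356
n = Σf = 66
Mean = 356 / 66 = 5.3939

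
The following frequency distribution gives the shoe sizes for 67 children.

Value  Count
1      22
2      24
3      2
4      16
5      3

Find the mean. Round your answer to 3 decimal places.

2.313

Values: 1, 2, 3, 4, 5
Σfx = 22×1 + 24×2 + 2×3 + 16×4 + 3×5 = 155
n = Σf = 67
Mean = 155 / 67 = 2.3134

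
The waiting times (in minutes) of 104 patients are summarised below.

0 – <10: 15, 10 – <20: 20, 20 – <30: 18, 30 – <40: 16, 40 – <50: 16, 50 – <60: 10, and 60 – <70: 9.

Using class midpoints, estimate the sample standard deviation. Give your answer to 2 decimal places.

18.55

Midpoints: 5, 15, 25, 35, 45, 55, 65
n = 104, Σfm = 3240, mean = 31.1538
Σfm² = 136400
Σf(m − x̄)² = Σfm² − (Σfm)²/n = 136400 − 3240²/104 = 35461.5385
Sample variance = 35461.5385 / 103 = 344.2868
Standard deviation = √344.2868 = 18.5550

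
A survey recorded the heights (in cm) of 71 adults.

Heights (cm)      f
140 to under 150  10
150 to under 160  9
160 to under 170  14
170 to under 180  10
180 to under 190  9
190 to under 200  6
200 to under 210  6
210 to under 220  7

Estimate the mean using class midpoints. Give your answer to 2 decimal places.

175.70

Midpoints: 145, 155, 165, 175, 185, 195, 205, 215
Σfm = 10×145 + 9×155 + 14×165 + 10×175 + 9×185 + 6×195 + 6×205 + 7×215 = 12475
n = Σf = 71
Mean = 12475 / 71 = 175.7042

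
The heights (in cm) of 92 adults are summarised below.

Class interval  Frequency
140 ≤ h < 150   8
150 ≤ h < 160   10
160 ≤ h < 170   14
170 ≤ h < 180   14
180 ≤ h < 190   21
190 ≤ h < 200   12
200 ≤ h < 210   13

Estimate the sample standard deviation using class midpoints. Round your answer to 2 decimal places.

18.30

Midpoints: 145, 155, 165, 175, 185, 195, 205
n = 92, Σfm = 16360, mean = 177.8261
Σfm² = 2939700
Σf(m − x̄)² = Σfm² − (Σfm)²/n = 2939700 − 16360²/92 = 30465.2174
Sample variance = 30465.2174 / 91 = 334.7826
Standard deviation = √334.7826 = 18.2971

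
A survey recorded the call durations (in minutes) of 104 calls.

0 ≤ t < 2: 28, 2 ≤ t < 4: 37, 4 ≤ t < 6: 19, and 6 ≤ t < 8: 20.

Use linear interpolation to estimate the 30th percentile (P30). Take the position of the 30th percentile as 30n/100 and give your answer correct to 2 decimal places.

2.17

Cumulative frequencies: 28, 65, 84, 104
n = 104; position = 30n/100 = 31.2.
This falls in the class 2 ≤ t < 4: L = 2, F = 28, f = 37, h = 2.
30th percentile ≈ 2 + ((31.2 − 28) / 37) × 2 = 2.1730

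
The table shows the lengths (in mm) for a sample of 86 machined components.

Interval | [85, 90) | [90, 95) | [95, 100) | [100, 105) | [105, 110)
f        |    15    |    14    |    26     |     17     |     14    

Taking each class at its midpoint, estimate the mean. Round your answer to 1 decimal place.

97.6

Midpoints: 87.5, 92.5, 97.5, 102.5, 107.5
Σfm = 15×87.5 + 14×92.5 + 26×97.5 + 17×102.5 + 14×107.5 = 8390
n = Σf = 86
Mean = 8390 / 86 = 97.5581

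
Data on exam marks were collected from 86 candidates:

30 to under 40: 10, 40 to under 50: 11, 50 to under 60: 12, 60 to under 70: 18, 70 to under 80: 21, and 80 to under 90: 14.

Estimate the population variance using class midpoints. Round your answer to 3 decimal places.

Midpoints: 35, 45, 55, 65, 75, 85
n = 86, Σfm = 5440, mean = 63.2558
Σfm² = 366150
Σf(m − x̄)² = Σfm² − (Σfm)²/n = 366150 − 5440²/86 = 22038.3721
Population variance = 22038.3721 / 86 = 256.2601

256.260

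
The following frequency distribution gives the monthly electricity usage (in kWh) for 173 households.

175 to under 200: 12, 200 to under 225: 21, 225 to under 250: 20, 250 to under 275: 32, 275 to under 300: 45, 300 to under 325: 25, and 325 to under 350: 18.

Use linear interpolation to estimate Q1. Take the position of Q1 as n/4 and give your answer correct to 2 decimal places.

237.81

Cumulative frequencies: 12, 33, 53, 85, 130, 155, 173
n = 173; position = n/4 = 43.25.
This falls in the class 225 to under 250: L = 225, F = 33, f = 20, h = 25.
Lower quartile ≈ 225 + ((43.25 − 33) / 20) × 25 = 237.8125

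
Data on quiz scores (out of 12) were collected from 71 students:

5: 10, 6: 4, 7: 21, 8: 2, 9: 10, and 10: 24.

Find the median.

Cumulative frequencies: 10, 14, 35, 37, 47, 71
n = 71, so the median is the value in position (n+1)/2 = 36.
Position 36 falls at value 8.

8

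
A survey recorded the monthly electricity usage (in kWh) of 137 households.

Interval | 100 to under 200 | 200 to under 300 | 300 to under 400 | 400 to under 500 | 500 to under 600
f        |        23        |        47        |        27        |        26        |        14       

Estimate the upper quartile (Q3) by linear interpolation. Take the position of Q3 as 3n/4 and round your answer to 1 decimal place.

422.1

Cumulative frequencies: 23, 70, 97, 123, 137
n = 137; position = 3n/4 = 102.75.
This falls in the class 400 to under 500: L = 400, F = 97, f = 26, h = 100.
Upper quartile ≈ 400 + ((102.75 − 97) / 26) × 100 = 422.1154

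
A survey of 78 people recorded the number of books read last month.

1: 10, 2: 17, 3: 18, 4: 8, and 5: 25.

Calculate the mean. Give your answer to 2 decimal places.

Values: 1, 2, 3, 4, 5
Σfx = 10×1 + 17×2 + 18×3 + 8×4 + 25×5 = 255
n = Σf = 78
Mean = 255 / 78 = 3.2692

3.27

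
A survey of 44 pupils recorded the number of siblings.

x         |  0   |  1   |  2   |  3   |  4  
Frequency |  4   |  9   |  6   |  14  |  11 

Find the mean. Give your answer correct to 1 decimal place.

Values: 0, 1, 2, 3, 4
Σfx = 4×0 + 9×1 + 6×2 + 14×3 + 11×4 = 107
n = Σf = 44
Mean = 107 / 44 = 2.4318

2.4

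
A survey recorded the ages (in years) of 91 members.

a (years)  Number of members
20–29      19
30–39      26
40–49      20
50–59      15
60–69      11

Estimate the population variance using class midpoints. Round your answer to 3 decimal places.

Midpoints: 24.5, 34.5, 44.5, 54.5, 64.5
n = 91, Σfm = 3779.5, mean = 41.5330
Σfm² = 172272.75
Σf(m − x̄)² = Σfm² − (Σfm)²/n = 172272.75 − 3779.5²/91 = 15298.9011
Population variance = 15298.9011 / 91 = 168.1198

168.120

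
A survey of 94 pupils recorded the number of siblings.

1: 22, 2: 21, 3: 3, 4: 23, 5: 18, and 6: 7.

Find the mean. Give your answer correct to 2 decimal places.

3.16

Values: 1, 2, 3, 4, 5, 6
Σfx = 22×1 + 21×2 + 3×3 + 23×4 + 18×5 + 7×6 = 297
n = Σf = 94
Mean = 297 / 94 = 3.1596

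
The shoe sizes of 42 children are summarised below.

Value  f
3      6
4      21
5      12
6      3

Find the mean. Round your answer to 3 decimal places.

Values: 3, 4, 5, 6
Σfx = 6×3 + 21×4 + 12×5 + 3×6 = 180
n = Σf = 42
Mean = 180 / 42 = 4.2857

4.286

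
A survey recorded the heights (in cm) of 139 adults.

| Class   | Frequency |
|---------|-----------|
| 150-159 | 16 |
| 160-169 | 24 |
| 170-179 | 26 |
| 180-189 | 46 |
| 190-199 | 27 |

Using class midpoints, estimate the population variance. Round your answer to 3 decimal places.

Midpoints: 154.5, 164.5, 174.5, 184.5, 194.5
n = 139, Σfm = 24695.5, mean = 177.6655
Σfm² = 4410344.75
Σf(m − x̄)² = Σfm² − (Σfm)²/n = 4410344.75 − 24695.5²/139 = 22807.1942
Population variance = 22807.1942 / 139 = 164.0805

164.081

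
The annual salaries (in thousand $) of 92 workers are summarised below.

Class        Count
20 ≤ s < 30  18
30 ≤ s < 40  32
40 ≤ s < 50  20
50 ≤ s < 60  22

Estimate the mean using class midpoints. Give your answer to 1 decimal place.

40.0

Midpoints: 25, 35, 45, 55
Σfm = 18×25 + 32×35 + 20×45 + 22×55 = 3680
n = Σf = 92
Mean = 3680 / 92 = 40.0000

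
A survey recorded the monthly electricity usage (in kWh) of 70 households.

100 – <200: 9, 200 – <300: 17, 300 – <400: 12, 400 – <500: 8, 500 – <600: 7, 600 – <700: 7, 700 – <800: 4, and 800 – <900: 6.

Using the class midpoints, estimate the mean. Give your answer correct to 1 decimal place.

427.1

Midpoints: 150, 250, 350, 450, 550, 650, 750, 850
Σfm = 9×150 + 17×250 + 12×350 + 8×450 + 7×550 + 7×650 + 4×750 + 6×850 = 29900
n = Σf = 70
Mean = 29900 / 70 = 427.1429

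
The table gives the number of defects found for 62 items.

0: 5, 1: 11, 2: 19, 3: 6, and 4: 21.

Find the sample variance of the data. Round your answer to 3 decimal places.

Values: 0, 1, 2, 3, 4
n = 62, Σfx = 151, mean = 2.4355
Σfx² = 477
Σf(x − x̄)² = Σfx² − (Σfx)²/n = 477 − 151²/62 = 109.2419
Sample variance = 109.2419 / 61 = 1.7909

1.791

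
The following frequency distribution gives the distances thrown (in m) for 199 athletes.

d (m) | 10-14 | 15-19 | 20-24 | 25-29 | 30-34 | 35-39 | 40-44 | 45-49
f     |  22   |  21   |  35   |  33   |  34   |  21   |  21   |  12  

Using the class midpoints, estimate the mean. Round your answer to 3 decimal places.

Midpoints: 12, 17, 22, 27, 32, 37, 42, 47
Σfm = 22×12 + 21×17 + 35×22 + 33×27 + 34×32 + 21×37 + 21×42 + 12×47 = 5593
n = Σf = 199
Mean = 5593 / 199 = 28.1055

28.106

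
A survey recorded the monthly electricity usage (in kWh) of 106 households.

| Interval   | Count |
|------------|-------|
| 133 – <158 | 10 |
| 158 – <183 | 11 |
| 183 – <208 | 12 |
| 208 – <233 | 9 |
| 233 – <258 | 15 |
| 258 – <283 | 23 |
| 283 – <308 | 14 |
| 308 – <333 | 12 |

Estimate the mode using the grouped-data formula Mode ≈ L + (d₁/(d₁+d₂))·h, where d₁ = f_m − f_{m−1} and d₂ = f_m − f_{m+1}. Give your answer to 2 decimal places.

Modal class: 258 – <283 (highest frequency 23).
d₁ = 23 − 15 = 8, d₂ = 23 − 14 = 9
Mode ≈ 258 + (8/(8+9)) × 25 = 258 + 11.7647 = 269.7647

269.76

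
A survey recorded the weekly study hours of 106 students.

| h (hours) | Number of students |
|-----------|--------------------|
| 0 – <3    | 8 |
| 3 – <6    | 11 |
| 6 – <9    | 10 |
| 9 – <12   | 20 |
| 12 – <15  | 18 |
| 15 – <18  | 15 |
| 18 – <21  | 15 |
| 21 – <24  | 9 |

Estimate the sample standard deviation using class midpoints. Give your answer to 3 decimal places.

Midpoints: 1.5, 4.5, 7.5, 10.5, 13.5, 16.5, 19.5, 22.5
n = 106, Σfm = 1332, mean = 12.5660
Σfm² = 20632.5
Σf(m − x̄)² = Σfm² − (Σfm)²/n = 20632.5 − 1332²/106 = 3894.5377
Sample variance = 3894.5377 / 105 = 37.0908
Standard deviation = √37.0908 = 6.0902

6.090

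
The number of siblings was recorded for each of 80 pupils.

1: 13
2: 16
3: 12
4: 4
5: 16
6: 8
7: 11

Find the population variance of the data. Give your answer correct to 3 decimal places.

4.199

Values: 1, 2, 3, 4, 5, 6, 7
n = 80, Σfx = 302, mean = 3.7750
Σfx² = 1476
Σf(x − x̄)² = Σfx² − (Σfx)²/n = 1476 − 302²/80 = 335.9500
Population variance = 335.9500 / 80 = 4.1994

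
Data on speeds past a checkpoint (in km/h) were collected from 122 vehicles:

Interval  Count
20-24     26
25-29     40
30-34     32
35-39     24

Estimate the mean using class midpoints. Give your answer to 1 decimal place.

Midpoints: 22, 27, 32, 37
Σfm = 26×22 + 40×27 + 32×32 + 24×37 = 3564
n = Σf = 122
Mean = 3564 / 122 = 29.2131

29.2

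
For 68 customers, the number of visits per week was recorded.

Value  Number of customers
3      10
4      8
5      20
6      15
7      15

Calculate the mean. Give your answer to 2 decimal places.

5.25

Values: 3, 4, 5, 6, 7
Σfx = 10×3 + 8×4 + 20×5 + 15×6 + 15×7 = 357
n = Σf = 68
Mean = 357 / 68 = 5.2500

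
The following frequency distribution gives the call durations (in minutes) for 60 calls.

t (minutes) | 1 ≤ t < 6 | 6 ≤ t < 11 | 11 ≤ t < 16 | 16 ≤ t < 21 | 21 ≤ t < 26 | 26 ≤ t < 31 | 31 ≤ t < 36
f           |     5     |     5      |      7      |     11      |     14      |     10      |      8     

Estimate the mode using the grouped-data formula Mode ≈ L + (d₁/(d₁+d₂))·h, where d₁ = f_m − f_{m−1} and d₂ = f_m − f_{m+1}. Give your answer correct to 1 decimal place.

Modal class: 21 ≤ t < 26 (highest frequency 14).
d₁ = 14 − 11 = 3, d₂ = 14 − 10 = 4
Mode ≈ 21 + (3/(3+4)) × 5 = 21 + 2.1429 = 23.1429

23.1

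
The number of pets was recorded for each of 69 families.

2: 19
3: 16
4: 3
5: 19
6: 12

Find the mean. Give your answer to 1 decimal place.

3.8

Values: 2, 3, 4, 5, 6
Σfx = 19×2 + 16×3 + 3×4 + 19×5 + 12×6 = 265
n = Σf = 69
Mean = 265 / 69 = 3.8406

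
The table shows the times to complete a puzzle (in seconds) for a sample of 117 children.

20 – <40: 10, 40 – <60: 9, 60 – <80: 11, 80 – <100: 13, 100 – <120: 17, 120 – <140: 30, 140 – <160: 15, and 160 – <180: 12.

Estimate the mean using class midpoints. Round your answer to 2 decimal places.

108.97

Midpoints: 30, 50, 70, 90, 110, 130, 150, 170
Σfm = 10×30 + 9×50 + 11×70 + 13×90 + 17×110 + 30×130 + 15×150 + 12×170 = 12750
n = Σf = 117
Mean = 12750 / 117 = 108.9744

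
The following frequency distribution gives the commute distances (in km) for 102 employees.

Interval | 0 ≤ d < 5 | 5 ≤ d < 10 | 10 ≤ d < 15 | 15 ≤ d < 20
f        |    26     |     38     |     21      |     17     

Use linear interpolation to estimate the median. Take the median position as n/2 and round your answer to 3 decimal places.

Cumulative frequencies: 26, 64, 85, 102
n = 102; position = n/2 = 51.
This falls in the class 5 ≤ d < 10: L = 5, F = 26, f = 38, h = 5.
Median ≈ 5 + ((51 − 26) / 38) × 5 = 8.2895

8.289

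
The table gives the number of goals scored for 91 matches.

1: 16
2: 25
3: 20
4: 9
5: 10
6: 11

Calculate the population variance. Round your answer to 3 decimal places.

2.601

Values: 1, 2, 3, 4, 5, 6
n = 91, Σfx = 278, mean = 3.0549
Σfx² = 1086
Σf(x − x̄)² = Σfx² − (Σfx)²/n = 1086 − 278²/91 = 236.7253
Population variance = 236.7253 / 91 = 2.6014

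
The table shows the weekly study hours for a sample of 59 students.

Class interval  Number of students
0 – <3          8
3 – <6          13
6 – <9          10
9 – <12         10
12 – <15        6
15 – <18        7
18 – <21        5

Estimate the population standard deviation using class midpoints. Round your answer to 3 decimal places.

Midpoints: 1.5, 4.5, 7.5, 10.5, 13.5, 16.5, 19.5
n = 59, Σfm = 544.5, mean = 9.2288
Σfm² = 6846.75
Σf(m − x̄)² = Σfm² − (Σfm)²/n = 6846.75 − 544.5²/59 = 1821.6610
Population variance = 1821.6610 / 59 = 30.8756
Standard deviation = √30.8756 = 5.5566

5.557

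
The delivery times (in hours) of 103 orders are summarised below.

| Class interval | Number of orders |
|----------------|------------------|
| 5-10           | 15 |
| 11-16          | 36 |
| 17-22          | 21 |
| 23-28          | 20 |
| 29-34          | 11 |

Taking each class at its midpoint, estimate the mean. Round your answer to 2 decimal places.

18.10

Midpoints: 7.5, 13.5, 19.5, 25.5, 31.5
Σfm = 15×7.5 + 36×13.5 + 21×19.5 + 20×25.5 + 11×31.5 = 1864.5
n = Σf = 103
Mean = 1864.5 / 103 = 18.1019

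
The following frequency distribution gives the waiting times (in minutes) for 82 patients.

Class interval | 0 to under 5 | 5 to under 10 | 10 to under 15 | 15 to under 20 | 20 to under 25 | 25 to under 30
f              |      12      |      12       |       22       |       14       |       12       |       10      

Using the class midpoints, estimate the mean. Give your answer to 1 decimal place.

14.5

Midpoints: 2.5, 7.5, 12.5, 17.5, 22.5, 27.5
Σfm = 12×2.5 + 12×7.5 + 22×12.5 + 14×17.5 + 12×22.5 + 10×27.5 = 1185
n = Σf = 82
Mean = 1185 / 82 = 14.4512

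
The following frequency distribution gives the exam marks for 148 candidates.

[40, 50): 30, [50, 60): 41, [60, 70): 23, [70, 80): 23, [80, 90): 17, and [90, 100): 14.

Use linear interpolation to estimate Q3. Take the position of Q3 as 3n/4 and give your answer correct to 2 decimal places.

77.39

Cumulative frequencies: 30, 71, 94, 117, 134, 148
n = 148; position = 3n/4 = 111.
This falls in the class [70, 80): L = 70, F = 94, f = 23, h = 10.
Upper quartile ≈ 70 + ((111 − 94) / 23) × 10 = 77.3913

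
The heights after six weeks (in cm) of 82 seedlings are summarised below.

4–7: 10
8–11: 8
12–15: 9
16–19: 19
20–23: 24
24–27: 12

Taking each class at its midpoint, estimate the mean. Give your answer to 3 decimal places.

17.159

Midpoints: 5.5, 9.5, 13.5, 17.5, 21.5, 25.5
Σfm = 10×5.5 + 8×9.5 + 9×13.5 + 19×17.5 + 24×21.5 + 12×25.5 = 1407
n = Σf = 82
Mean = 1407 / 82 = 17.1585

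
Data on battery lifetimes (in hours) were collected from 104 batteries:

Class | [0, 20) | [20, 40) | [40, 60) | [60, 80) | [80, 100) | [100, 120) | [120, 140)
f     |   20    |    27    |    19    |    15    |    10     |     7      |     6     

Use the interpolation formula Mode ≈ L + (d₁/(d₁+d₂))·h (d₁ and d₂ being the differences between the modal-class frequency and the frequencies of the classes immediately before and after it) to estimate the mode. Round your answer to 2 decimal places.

Modal class: [20, 40) (highest frequency 27).
d₁ = 27 − 20 = 7, d₂ = 27 − 19 = 8
Mode ≈ 20 + (7/(7+8)) × 20 = 20 + 9.3333 = 29.3333

29.33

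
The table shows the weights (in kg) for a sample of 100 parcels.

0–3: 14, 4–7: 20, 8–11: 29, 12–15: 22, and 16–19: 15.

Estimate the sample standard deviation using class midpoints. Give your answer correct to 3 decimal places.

5.051

Midpoints: 1.5, 5.5, 9.5, 13.5, 17.5
n = 100, Σfm = 966, mean = 9.6600
Σfm² = 11857
Σf(m − x̄)² = Σfm² − (Σfm)²/n = 11857 − 966²/100 = 2525.4400
Sample variance = 2525.4400 / 99 = 25.5095
Standard deviation = √25.5095 = 5.0507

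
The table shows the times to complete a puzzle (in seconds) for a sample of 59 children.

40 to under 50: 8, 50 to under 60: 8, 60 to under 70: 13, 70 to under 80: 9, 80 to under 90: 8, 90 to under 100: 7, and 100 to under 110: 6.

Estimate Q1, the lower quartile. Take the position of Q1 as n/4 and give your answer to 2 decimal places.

58.44

Cumulative frequencies: 8, 16, 29, 38, 46, 53, 59
n = 59; position = n/4 = 14.75.
This falls in the class 50 to under 60: L = 50, F = 8, f = 8, h = 10.
Lower quartile ≈ 50 + ((14.75 − 8) / 8) × 10 = 58.4375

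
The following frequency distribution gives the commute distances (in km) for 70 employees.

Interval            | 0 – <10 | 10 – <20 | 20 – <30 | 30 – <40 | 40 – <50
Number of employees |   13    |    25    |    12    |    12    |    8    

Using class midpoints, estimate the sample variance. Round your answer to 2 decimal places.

Midpoints: 5, 15, 25, 35, 45
n = 70, Σfm = 1520, mean = 21.7143
Σfm² = 44350
Σf(m − x̄)² = Σfm² − (Σfm)²/n = 44350 − 1520²/70 = 11344.2857
Sample variance = 11344.2857 / 69 = 164.4099

164.41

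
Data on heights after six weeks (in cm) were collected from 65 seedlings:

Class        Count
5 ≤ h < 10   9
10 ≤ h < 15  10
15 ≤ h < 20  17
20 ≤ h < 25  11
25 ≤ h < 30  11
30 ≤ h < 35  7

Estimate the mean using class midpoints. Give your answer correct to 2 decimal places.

Midpoints: 7.5, 12.5, 17.5, 22.5, 27.5, 32.5
Σfm = 9×7.5 + 10×12.5 + 17×17.5 + 11×22.5 + 11×27.5 + 7×32.5 = 1267.5
n = Σf = 65
Mean = 1267.5 / 65 = 19.5000

19.50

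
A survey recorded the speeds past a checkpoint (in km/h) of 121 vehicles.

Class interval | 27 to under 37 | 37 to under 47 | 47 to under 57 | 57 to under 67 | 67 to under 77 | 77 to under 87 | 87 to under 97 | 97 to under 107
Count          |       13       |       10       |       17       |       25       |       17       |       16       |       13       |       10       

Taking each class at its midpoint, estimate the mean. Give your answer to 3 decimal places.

Midpoints: 32, 42, 52, 62, 72, 82, 92, 102
Σfm = 13×32 + 10×42 + 17×52 + 25×62 + 17×72 + 16×82 + 13×92 + 10×102 = 8022
n = Σf = 121
Mean = 8022 / 121 = 66.2975

66.298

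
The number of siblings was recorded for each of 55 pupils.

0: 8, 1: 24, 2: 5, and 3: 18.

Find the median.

1

Cumulative frequencies: 8, 32, 37, 55
n = 55, so the median is the value in position (n+1)/2 = 28.
Position 28 falls at value 1.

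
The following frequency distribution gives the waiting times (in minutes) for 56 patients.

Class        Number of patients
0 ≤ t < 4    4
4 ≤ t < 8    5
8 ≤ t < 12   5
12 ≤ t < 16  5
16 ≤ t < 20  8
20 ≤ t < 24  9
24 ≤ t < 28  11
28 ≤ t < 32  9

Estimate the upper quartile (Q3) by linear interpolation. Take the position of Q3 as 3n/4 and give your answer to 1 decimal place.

26.2

Cumulative frequencies: 4, 9, 14, 19, 27, 36, 47, 56
n = 56; position = 3n/4 = 42.
This falls in the class 24 ≤ t < 28: L = 24, F = 36, f = 11, h = 4.
Upper quartile ≈ 24 + ((42 − 36) / 11) × 4 = 26.1818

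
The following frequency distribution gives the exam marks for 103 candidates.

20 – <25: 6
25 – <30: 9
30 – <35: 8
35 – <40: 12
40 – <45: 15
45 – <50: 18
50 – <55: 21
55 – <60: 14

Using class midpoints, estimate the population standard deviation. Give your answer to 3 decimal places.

Midpoints: 22.5, 27.5, 32.5, 37.5, 42.5, 47.5, 52.5, 57.5
n = 103, Σfm = 4492.5, mean = 43.6165
Σfm² = 207043.75
Σf(m − x̄)² = Σfm² − (Σfm)²/n = 207043.75 − 4492.5²/103 = 11096.6019
Population variance = 11096.6019 / 103 = 107.7340
Standard deviation = √107.7340 = 10.3795

10.379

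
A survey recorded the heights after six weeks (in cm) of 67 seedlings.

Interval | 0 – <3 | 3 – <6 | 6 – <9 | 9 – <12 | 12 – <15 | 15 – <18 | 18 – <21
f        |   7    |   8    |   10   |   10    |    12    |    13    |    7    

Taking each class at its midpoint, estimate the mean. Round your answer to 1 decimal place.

Midpoints: 1.5, 4.5, 7.5, 10.5, 13.5, 16.5, 19.5
Σfm = 7×1.5 + 8×4.5 + 10×7.5 + 10×10.5 + 12×13.5 + 13×16.5 + 7×19.5 = 739.5
n = Σf = 67
Mean = 739.5 / 67 = 11.0373

11.0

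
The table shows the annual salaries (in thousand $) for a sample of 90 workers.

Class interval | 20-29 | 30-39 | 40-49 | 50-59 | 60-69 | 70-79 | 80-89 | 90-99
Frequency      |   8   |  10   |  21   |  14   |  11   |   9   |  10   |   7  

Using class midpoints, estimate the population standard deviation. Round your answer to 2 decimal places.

Midpoints: 24.5, 34.5, 44.5, 54.5, 64.5, 74.5, 84.5, 94.5
n = 90, Σfm = 5125, mean = 56.9444
Σfm² = 329502.5
Σf(m − x̄)² = Σfm² − (Σfm)²/n = 329502.5 − 5125²/90 = 37662.2222
Population variance = 37662.2222 / 90 = 418.4691
Standard deviation = √418.4691 = 20.4565

20.46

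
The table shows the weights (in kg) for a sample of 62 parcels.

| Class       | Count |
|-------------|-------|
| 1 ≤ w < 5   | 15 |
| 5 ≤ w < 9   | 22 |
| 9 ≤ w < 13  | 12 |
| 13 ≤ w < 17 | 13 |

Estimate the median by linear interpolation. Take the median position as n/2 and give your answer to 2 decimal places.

Cumulative frequencies: 15, 37, 49, 62
n = 62; position = n/2 = 31.
This falls in the class 5 ≤ w < 9: L = 5, F = 15, f = 22, h = 4.
Median ≈ 5 + ((31 − 15) / 22) × 4 = 7.9091

7.91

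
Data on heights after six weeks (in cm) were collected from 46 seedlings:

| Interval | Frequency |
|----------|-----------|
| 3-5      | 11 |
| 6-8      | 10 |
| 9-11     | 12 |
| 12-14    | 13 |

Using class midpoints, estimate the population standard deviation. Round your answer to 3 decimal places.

Midpoints: 4, 7, 10, 13
n = 46, Σfm = 403, mean = 8.7609
Σfm² = 4063
Σf(m − x̄)² = Σfm² − (Σfm)²/n = 4063 − 403²/46 = 532.3696
Population variance = 532.3696 / 46 = 11.5733
Standard deviation = √11.5733 = 3.4019

3.402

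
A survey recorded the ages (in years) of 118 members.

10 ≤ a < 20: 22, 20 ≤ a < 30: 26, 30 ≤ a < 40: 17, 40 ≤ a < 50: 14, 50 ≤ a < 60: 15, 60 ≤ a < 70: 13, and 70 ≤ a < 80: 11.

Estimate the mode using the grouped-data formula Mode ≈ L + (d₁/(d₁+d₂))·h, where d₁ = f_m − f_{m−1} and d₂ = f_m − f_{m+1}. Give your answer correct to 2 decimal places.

23.08

Modal class: 20 ≤ a < 30 (highest frequency 26).
d₁ = 26 − 22 = 4, d₂ = 26 − 17 = 9
Mode ≈ 20 + (4/(4+9)) × 10 = 20 + 3.0769 = 23.0769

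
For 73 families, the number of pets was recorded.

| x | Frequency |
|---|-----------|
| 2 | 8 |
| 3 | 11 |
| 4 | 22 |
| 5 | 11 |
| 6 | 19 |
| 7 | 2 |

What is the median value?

4

Cumulative frequencies: 8, 19, 41, 52, 71, 73
n = 73, so the median is the value in position (n+1)/2 = 37.
Position 37 falls at value 4.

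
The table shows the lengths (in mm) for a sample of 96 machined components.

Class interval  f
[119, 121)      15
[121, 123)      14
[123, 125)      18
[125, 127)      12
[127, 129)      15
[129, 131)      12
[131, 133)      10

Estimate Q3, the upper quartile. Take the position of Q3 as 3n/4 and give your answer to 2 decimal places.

Cumulative frequencies: 15, 29, 47, 59, 74, 86, 96
n = 96; position = 3n/4 = 72.
This falls in the class [127, 129): L = 127, F = 59, f = 15, h = 2.
Upper quartile ≈ 127 + ((72 − 59) / 15) × 2 = 128.7333

128.73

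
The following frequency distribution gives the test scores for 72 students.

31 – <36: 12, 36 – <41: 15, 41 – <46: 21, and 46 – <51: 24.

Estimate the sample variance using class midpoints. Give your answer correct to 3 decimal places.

29.533

Midpoints: 33.5, 38.5, 43.5, 48.5
n = 72, Σfm = 3057, mean = 42.4583
Σfm² = 131892
Σf(m − x̄)² = Σfm² − (Σfm)²/n = 131892 − 3057²/72 = 2096.8750
Sample variance = 2096.8750 / 71 = 29.5335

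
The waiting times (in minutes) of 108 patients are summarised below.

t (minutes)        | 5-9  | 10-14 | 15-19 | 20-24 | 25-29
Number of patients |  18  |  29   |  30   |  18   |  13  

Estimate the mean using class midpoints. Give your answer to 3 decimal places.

16.028

Midpoints: 7, 12, 17, 22, 27
Σfm = 18×7 + 29×12 + 30×17 + 18×22 + 13×27 = 1731
n = Σf = 108
Mean = 1731 / 108 = 16.0278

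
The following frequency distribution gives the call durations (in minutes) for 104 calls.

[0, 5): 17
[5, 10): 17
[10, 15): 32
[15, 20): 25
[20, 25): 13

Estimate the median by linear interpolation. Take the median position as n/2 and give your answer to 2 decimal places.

Cumulative frequencies: 17, 34, 66, 91, 104
n = 104; position = n/2 = 52.
This falls in the class [10, 15): L = 10, F = 34, f = 32, h = 5.
Median ≈ 10 + ((52 − 34) / 32) × 5 = 12.8125

12.81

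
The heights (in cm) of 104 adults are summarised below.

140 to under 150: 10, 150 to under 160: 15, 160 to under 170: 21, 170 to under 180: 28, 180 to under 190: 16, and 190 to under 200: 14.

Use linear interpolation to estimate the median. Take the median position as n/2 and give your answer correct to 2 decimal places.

172.14

Cumulative frequencies: 10, 25, 46, 74, 90, 104
n = 104; position = n/2 = 52.
This falls in the class 170 to under 180: L = 170, F = 46, f = 28, h = 10.
Median ≈ 170 + ((52 − 46) / 28) × 10 = 172.1429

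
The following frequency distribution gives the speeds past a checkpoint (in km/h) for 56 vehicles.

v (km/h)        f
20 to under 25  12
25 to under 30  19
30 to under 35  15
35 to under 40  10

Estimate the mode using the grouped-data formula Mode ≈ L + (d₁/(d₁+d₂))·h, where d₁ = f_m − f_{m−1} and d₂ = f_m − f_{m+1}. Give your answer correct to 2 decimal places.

28.18

Modal class: 25 to under 30 (highest frequency 19).
d₁ = 19 − 12 = 7, d₂ = 19 − 15 = 4
Mode ≈ 25 + (7/(7+4)) × 5 = 25 + 3.1818 = 28.1818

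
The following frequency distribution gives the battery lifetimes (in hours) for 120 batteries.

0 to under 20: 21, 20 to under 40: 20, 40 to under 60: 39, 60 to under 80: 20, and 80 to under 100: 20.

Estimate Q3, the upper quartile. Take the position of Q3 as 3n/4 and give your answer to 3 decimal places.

Cumulative frequencies: 21, 41, 80, 100, 120
n = 120; position = 3n/4 = 90.
This falls in the class 60 to under 80: L = 60, F = 80, f = 20, h = 20.
Upper quartile ≈ 60 + ((90 − 80) / 20) × 20 = 70.0000

70.000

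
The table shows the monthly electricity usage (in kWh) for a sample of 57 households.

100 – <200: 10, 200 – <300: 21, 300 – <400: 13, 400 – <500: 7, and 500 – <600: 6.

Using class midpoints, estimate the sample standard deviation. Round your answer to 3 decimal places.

122.116

Midpoints: 150, 250, 350, 450, 550
n = 57, Σfm = 17750, mean = 311.4035
Σfm² = 6362500
Σf(m − x̄)² = Σfm² − (Σfm)²/n = 6362500 − 17750²/57 = 835087.7193
Sample variance = 835087.7193 / 56 = 14912.2807
Standard deviation = √14912.2807 = 122.1158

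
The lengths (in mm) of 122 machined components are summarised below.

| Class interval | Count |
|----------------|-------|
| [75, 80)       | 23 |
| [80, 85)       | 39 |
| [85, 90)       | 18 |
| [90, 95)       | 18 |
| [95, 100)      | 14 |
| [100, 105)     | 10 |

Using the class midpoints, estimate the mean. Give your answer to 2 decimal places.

87.13

Midpoints: 77.5, 82.5, 87.5, 92.5, 97.5, 102.5
Σfm = 23×77.5 + 39×82.5 + 18×87.5 + 18×92.5 + 14×97.5 + 10×102.5 = 10630
n = Σf = 122
Mean = 10630 / 122 = 87.1311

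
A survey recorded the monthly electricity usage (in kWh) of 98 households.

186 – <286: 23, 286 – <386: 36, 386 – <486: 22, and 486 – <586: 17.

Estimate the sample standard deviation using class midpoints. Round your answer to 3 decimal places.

102.488

Midpoints: 236, 336, 436, 536
n = 98, Σfm = 36228, mean = 369.6735
Σfm² = 14411408
Σf(m − x̄)² = Σfm² − (Σfm)²/n = 14411408 − 36228²/98 = 1018877.5510
Sample variance = 1018877.5510 / 97 = 10503.8923
Standard deviation = √10503.8923 = 102.4885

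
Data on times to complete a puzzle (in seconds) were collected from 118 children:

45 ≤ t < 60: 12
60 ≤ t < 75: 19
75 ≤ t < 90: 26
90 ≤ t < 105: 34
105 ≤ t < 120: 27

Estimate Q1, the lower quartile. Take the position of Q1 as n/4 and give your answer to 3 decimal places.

73.816

Cumulative frequencies: 12, 31, 57, 91, 118
n = 118; position = n/4 = 29.5.
This falls in the class 60 ≤ t < 75: L = 60, F = 12, f = 19, h = 15.
Lower quartile ≈ 60 + ((29.5 − 12) / 19) × 15 = 73.8158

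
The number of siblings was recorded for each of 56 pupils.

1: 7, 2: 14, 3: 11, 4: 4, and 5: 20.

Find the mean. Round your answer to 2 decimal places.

3.29

Values: 1, 2, 3, 4, 5
Σfx = 7×1 + 14×2 + 11×3 + 4×4 + 20×5 = 184
n = Σf = 56
Mean = 184 / 56 = 3.2857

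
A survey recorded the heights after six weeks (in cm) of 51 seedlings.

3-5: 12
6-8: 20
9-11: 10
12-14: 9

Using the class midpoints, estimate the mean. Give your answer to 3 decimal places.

Midpoints: 4, 7, 10, 13
Σfm = 12×4 + 20×7 + 10×10 + 9×13 = 405
n = Σf = 51
Mean = 405 / 51 = 7.9412

7.941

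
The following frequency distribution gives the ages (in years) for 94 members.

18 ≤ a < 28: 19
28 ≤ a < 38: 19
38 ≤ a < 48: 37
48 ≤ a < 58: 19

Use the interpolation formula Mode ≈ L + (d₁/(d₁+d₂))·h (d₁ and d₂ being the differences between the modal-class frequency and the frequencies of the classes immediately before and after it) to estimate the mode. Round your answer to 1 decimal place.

Modal class: 38 ≤ a < 48 (highest frequency 37).
d₁ = 37 − 19 = 18, d₂ = 37 − 19 = 18
Mode ≈ 38 + (18/(18+18)) × 10 = 38 + 5.0000 = 43.0000

43.0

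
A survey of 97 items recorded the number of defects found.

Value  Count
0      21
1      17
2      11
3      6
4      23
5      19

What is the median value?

2

Cumulative frequencies: 21, 38, 49, 55, 78, 97
n = 97, so the median is the value in position (n+1)/2 = 49.
Position 49 falls at value 2.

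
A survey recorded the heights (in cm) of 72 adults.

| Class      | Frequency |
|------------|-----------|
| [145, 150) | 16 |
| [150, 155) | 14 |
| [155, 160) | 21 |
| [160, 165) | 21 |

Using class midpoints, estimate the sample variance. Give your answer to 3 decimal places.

31.803

Midpoints: 147.5, 152.5, 157.5, 162.5
n = 72, Σfm = 11215, mean = 155.7639
Σfm² = 1749150
Σf(m − x̄)² = Σfm² − (Σfm)²/n = 1749150 − 11215²/72 = 2257.9861
Sample variance = 2257.9861 / 71 = 31.8026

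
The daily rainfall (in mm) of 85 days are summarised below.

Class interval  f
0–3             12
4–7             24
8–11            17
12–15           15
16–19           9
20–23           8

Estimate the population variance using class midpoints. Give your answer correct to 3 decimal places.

36.527

Midpoints: 1.5, 5.5, 9.5, 13.5, 17.5, 21.5
n = 85, Σfm = 843.5, mean = 9.9235
Σfm² = 11475.25
Σf(m − x̄)² = Σfm² − (Σfm)²/n = 11475.25 − 843.5²/85 = 3104.7529
Population variance = 3104.7529 / 85 = 36.5265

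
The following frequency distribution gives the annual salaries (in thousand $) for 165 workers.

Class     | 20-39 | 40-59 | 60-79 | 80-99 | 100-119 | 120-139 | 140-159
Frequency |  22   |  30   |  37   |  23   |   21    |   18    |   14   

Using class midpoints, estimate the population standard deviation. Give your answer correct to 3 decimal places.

36.487

Midpoints: 29.5, 49.5, 69.5, 89.5, 109.5, 129.5, 149.5
n = 165, Σfm = 13487.5, mean = 81.7424
Σfm² = 1322171.25
Σf(m − x̄)² = Σfm² − (Σfm)²/n = 1322171.25 − 13487.5²/165 = 219670.3030
Population variance = 219670.3030 / 165 = 1331.3352
Standard deviation = √1331.3352 = 36.4875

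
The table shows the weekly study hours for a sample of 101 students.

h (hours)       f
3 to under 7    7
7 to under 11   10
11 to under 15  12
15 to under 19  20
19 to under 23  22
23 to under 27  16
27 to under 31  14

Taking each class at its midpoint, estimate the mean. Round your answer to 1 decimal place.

18.7

Midpoints: 5, 9, 13, 17, 21, 25, 29
Σfm = 7×5 + 10×9 + 12×13 + 20×17 + 22×21 + 16×25 + 14×29 = 1889
n = Σf = 101
Mean = 1889 / 101 = 18.7030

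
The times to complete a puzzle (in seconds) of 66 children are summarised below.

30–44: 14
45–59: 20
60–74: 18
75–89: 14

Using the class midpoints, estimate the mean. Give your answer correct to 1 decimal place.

Midpoints: 37, 52, 67, 82
Σfm = 14×37 + 20×52 + 18×67 + 14×82 = 3912
n = Σf = 66
Mean = 3912 / 66 = 59.2727

59.3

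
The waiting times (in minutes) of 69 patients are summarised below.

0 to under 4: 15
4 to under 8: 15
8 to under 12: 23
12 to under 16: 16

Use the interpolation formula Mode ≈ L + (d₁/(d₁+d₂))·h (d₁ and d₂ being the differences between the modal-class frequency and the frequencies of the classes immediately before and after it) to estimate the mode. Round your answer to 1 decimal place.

Modal class: 8 to under 12 (highest frequency 23).
d₁ = 23 − 15 = 8, d₂ = 23 − 16 = 7
Mode ≈ 8 + (8/(8+7)) × 4 = 8 + 2.1333 = 10.1333

10.1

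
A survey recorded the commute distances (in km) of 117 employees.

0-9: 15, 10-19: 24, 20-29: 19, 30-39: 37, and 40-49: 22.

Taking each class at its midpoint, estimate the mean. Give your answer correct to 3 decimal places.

Midpoints: 4.5, 14.5, 24.5, 34.5, 44.5
Σfm = 15×4.5 + 24×14.5 + 19×24.5 + 37×34.5 + 22×44.5 = 3136.5
n = Σf = 117
Mean = 3136.5 / 117 = 26.8077

26.808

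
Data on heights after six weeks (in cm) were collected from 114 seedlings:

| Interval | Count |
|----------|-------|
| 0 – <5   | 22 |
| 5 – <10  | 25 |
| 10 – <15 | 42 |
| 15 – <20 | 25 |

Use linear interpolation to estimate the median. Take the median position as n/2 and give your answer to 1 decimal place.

Cumulative frequencies: 22, 47, 89, 114
n = 114; position = n/2 = 57.
This falls in the class 10 – <15: L = 10, F = 47, f = 42, h = 5.
Median ≈ 10 + ((57 − 47) / 42) × 5 = 11.1905

11.2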